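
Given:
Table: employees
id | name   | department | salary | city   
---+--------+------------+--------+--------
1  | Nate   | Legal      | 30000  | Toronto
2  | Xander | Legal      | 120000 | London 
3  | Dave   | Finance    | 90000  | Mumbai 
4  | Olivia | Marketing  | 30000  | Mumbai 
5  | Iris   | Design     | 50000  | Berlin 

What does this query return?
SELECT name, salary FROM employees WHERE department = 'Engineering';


Filtering: department = 'Engineering'
Matching rows: 0

Empty result set (0 rows)


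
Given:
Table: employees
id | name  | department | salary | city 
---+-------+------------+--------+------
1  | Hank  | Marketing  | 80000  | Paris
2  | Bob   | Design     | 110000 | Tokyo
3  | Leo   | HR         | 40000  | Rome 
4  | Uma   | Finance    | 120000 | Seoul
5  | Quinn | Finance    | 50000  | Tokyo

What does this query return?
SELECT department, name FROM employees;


Projecting columns: department, name

5 rows:
Marketing, Hank
Design, Bob
HR, Leo
Finance, Uma
Finance, Quinn


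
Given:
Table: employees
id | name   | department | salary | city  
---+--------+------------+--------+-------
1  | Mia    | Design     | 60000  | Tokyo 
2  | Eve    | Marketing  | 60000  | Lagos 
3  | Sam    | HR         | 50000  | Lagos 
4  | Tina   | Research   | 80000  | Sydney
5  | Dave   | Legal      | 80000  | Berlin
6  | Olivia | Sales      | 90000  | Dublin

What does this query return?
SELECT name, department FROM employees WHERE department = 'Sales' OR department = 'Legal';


Filtering: department = 'Sales' OR 'Legal'
Matching: 2 rows

2 rows:
Dave, Legal
Olivia, Sales


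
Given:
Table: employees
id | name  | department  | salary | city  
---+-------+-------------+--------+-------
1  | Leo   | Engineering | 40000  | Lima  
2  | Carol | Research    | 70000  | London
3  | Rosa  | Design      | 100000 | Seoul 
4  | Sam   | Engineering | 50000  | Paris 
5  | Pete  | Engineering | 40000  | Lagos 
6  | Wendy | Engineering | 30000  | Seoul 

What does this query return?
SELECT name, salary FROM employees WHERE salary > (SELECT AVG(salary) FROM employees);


Subquery: AVG(salary) = 55000.0
Filtering: salary > 55000.0
  Carol (70000) -> MATCH
  Rosa (100000) -> MATCH


2 rows:
Carol, 70000
Rosa, 100000


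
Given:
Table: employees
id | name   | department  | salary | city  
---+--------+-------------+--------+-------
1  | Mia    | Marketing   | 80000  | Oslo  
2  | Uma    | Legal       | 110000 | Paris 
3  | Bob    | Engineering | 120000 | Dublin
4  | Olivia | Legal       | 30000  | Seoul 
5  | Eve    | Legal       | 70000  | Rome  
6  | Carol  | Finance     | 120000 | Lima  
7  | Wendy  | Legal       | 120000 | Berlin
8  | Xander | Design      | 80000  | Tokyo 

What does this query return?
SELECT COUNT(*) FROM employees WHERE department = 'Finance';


Counting rows where department = 'Finance'
  Carol -> MATCH


1


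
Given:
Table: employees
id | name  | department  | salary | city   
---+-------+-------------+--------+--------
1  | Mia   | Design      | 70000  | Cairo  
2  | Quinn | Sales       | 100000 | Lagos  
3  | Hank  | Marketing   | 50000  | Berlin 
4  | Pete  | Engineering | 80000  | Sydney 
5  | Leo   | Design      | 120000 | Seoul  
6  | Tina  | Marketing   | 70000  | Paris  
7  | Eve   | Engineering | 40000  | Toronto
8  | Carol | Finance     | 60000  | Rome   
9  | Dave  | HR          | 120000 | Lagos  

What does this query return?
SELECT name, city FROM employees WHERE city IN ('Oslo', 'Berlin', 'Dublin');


Filtering: city IN ('Oslo', 'Berlin', 'Dublin')
Matching: 1 rows

1 rows:
Hank, Berlin


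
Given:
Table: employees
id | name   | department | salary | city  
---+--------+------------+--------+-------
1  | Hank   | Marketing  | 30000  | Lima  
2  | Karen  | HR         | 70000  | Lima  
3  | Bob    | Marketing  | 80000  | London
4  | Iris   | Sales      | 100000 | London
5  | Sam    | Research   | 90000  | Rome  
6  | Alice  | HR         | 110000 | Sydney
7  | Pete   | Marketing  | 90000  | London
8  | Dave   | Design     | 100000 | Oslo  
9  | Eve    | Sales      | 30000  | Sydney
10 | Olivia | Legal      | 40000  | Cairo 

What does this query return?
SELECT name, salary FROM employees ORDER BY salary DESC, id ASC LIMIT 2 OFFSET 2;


Sort by salary DESC (id ASC tiebreak), then skip 2 and take 2
Rows 3 through 4

2 rows:
Dave, 100000
Sam, 90000


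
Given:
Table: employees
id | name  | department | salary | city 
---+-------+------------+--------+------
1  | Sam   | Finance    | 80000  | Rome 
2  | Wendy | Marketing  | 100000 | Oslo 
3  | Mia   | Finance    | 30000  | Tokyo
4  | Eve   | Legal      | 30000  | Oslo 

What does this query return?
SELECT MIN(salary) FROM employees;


Salaries: 80000, 100000, 30000, 30000
MIN = 30000

30000


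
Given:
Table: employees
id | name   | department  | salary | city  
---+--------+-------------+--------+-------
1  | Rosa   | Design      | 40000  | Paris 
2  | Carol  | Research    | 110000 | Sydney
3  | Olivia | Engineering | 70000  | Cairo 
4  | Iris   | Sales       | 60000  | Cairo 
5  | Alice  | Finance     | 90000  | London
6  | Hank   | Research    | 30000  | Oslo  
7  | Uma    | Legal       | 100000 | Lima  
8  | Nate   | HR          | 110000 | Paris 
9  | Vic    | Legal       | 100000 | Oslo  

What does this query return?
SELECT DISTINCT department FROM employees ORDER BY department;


All 'department' values (row order): Design, Research, Engineering, Sales, Finance, Research, Legal, HR, Legal
Removing duplicates leaves 7 unique value(s).

7 values:
Design
Engineering
Finance
HR
Legal
Research
Sales


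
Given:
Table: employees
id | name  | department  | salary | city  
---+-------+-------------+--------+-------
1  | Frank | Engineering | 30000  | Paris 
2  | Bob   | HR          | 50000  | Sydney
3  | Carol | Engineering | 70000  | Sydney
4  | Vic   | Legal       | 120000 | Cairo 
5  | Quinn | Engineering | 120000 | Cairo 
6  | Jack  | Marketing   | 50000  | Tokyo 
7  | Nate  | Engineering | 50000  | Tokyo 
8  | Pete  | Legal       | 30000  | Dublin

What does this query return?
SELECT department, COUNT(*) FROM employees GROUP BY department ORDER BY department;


Assigning each row to its department group:
  Frank -> Engineering
  Bob -> HR
  Carol -> Engineering
  Vic -> Legal
  Quinn -> Engineering
  Jack -> Marketing
  Nate -> Engineering
  Pete -> Legal


4 groups:
Engineering, 4
HR, 1
Legal, 2
Marketing, 1


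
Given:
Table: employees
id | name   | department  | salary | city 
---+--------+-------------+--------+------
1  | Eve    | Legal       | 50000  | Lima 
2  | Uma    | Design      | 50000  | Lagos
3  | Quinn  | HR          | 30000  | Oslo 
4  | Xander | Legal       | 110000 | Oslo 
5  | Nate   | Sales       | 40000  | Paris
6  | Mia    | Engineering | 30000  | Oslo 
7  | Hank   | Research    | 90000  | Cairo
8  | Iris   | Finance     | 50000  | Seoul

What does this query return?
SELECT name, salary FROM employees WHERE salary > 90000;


Filtering: salary > 90000
Matching: 1 rows

1 rows:
Xander, 110000


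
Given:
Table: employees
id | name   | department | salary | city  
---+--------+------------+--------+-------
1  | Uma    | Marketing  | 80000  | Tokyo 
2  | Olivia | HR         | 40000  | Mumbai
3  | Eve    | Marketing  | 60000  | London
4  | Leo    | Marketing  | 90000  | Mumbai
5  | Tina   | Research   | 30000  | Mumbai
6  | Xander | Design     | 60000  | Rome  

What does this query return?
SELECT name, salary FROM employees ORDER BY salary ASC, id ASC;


Sorting by salary ASC, then id ASC for ties

6 rows:
Tina, 30000
Olivia, 40000
Eve, 60000
Xander, 60000
Uma, 80000
Leo, 90000


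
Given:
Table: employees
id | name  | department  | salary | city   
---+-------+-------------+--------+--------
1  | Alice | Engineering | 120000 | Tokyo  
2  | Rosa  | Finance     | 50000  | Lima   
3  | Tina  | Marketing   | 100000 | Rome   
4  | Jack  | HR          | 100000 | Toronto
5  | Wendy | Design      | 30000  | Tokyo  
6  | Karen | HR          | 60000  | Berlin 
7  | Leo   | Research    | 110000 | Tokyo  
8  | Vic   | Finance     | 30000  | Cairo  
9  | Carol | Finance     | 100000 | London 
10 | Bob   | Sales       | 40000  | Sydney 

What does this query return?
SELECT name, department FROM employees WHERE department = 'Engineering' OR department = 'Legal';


Filtering: department = 'Engineering' OR 'Legal'
Matching: 1 rows

1 rows:
Alice, Engineering


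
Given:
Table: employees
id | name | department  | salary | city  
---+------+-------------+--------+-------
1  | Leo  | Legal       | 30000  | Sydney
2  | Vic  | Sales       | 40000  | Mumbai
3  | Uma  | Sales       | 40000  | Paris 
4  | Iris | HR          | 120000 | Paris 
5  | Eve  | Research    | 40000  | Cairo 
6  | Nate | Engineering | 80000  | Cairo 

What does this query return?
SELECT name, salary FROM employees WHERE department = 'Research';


Filtering: department = 'Research'
Matching rows: 1

1 rows:
Eve, 40000


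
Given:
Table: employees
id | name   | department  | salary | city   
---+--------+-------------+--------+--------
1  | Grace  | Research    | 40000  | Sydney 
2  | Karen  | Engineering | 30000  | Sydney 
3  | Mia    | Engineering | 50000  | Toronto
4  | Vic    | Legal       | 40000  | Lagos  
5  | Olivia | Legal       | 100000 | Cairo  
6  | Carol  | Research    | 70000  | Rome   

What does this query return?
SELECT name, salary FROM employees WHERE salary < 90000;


Filtering: salary < 90000
Matching: 5 rows

5 rows:
Grace, 40000
Karen, 30000
Mia, 50000
Vic, 40000
Carol, 70000


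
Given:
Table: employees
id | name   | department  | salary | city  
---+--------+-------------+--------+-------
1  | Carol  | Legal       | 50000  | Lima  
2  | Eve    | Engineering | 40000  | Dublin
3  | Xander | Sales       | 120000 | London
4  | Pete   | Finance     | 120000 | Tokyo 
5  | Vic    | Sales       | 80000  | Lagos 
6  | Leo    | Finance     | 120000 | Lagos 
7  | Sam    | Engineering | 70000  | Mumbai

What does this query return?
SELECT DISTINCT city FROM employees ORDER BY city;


All 'city' values (row order): Lima, Dublin, London, Tokyo, Lagos, Lagos, Mumbai
Removing duplicates leaves 6 unique value(s).

6 values:
Dublin
Lagos
Lima
London
Mumbai
Tokyo


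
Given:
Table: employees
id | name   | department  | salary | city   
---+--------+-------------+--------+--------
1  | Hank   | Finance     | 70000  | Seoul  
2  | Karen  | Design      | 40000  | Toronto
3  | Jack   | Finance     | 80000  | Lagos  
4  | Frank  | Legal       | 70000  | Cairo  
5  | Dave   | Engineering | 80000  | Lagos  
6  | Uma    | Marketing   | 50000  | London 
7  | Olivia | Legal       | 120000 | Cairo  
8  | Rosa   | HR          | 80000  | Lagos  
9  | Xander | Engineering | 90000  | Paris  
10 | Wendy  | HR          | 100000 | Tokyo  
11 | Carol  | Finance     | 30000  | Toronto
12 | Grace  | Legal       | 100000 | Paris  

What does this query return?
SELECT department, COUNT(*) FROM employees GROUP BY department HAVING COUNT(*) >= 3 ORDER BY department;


Groups with count >= 3:
  Finance: 3 -> PASS
  Legal: 3 -> PASS
  Design: 1 -> filtered out
  Engineering: 2 -> filtered out
  HR: 2 -> filtered out
  Marketing: 1 -> filtered out


2 groups:
Finance, 3
Legal, 3


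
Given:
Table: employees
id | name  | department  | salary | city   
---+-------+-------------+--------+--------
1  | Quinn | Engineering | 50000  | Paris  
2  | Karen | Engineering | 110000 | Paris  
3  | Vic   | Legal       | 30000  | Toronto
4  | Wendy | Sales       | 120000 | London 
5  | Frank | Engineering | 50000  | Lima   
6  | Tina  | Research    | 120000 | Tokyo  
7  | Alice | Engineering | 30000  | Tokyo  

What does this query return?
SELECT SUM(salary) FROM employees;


SUM(salary) = 50000 + 110000 + 30000 + 120000 + 50000 + 120000 + 30000 = 510000

510000


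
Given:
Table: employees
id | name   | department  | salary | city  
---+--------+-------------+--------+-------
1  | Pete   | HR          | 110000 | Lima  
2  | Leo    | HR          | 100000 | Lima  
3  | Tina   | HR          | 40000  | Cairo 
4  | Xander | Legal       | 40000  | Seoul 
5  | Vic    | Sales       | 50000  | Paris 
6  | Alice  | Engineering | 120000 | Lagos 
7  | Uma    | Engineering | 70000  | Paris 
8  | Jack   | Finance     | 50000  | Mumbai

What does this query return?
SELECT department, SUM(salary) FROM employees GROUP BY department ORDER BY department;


Summing salary within each department:
  Engineering: 120000 + 70000 = 190000
  Finance: 50000 = 50000
  HR: 110000 + 100000 + 40000 = 250000
  Legal: 40000 = 40000
  Sales: 50000 = 50000


5 groups:
Engineering, 190000
Finance, 50000
HR, 250000
Legal, 40000
Sales, 50000


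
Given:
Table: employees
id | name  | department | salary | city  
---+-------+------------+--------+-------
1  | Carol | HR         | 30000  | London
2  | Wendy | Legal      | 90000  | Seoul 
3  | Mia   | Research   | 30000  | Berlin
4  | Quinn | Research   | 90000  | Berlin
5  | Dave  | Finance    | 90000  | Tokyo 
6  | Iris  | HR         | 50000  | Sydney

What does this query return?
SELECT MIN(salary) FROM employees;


Salaries: 30000, 90000, 30000, 90000, 90000, 50000
MIN = 30000

30000


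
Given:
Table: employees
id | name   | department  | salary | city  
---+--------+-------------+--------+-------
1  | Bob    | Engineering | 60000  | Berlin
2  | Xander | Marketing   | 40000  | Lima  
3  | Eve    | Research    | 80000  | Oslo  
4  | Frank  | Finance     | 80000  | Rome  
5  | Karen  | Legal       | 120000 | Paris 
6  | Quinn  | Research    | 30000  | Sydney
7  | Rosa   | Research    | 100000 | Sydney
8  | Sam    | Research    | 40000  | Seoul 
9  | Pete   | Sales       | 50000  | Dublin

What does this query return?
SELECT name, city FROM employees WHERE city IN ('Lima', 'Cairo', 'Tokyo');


Filtering: city IN ('Lima', 'Cairo', 'Tokyo')
Matching: 1 rows

1 rows:
Xander, Lima


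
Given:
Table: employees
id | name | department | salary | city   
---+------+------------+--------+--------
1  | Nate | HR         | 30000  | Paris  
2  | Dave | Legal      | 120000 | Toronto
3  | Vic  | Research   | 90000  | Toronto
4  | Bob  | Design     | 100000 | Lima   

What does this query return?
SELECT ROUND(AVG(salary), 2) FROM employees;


SUM(salary) = 340000
COUNT = 4
ROUND(AVG, 2) = ROUND(340000 / 4, 2) = 85000.0

85000.0


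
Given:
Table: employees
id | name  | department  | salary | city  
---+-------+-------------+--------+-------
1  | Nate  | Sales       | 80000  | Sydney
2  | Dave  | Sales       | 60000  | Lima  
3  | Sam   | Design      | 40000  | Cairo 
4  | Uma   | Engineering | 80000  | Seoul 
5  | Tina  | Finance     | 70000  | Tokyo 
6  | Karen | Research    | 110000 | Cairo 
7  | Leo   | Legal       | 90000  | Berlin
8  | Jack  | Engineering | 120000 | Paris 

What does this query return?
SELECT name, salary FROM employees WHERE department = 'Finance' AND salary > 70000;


Filtering: department = 'Finance' AND salary > 70000
Matching: 0 rows

Empty result set (0 rows)


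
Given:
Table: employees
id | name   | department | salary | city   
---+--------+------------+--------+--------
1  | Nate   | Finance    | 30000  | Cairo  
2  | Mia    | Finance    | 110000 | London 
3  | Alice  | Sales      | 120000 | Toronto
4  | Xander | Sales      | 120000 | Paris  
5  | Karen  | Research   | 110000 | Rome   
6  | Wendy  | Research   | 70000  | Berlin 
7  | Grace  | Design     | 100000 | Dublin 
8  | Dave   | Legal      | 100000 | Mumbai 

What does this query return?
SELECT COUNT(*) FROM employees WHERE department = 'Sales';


Counting rows where department = 'Sales'
  Alice -> MATCH
  Xander -> MATCH


2


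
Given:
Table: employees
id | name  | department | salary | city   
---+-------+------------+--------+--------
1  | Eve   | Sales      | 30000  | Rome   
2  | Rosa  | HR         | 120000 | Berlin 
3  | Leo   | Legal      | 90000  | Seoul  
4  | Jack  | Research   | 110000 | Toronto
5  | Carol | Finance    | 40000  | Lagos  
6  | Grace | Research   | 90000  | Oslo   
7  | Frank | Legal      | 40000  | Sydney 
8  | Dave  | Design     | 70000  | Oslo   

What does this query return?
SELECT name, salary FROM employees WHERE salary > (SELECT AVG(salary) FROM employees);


Subquery: AVG(salary) = 73750.0
Filtering: salary > 73750.0
  Rosa (120000) -> MATCH
  Leo (90000) -> MATCH
  Jack (110000) -> MATCH
  Grace (90000) -> MATCH


4 rows:
Rosa, 120000
Leo, 90000
Jack, 110000
Grace, 90000


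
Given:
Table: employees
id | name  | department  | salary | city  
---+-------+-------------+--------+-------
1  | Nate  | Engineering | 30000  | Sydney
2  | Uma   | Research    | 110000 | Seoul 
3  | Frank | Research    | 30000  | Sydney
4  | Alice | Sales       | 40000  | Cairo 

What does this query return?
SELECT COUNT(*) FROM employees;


COUNT(*) counts all rows

4


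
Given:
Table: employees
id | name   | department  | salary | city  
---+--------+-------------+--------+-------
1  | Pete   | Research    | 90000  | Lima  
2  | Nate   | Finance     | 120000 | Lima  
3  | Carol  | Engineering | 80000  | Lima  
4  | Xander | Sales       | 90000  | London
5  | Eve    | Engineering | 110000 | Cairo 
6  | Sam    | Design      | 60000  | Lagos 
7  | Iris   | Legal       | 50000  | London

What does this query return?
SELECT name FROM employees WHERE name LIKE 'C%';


LIKE 'C%' matches names starting with 'C'
Matching: 1

1 rows:
Carol


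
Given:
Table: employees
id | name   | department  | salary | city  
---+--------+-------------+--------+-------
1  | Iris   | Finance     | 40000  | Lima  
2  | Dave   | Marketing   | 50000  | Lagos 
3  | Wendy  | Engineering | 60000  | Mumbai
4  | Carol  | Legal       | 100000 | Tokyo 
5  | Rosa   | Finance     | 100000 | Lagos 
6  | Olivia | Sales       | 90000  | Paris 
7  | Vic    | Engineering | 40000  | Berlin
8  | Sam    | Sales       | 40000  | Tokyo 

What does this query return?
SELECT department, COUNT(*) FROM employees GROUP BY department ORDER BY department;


Assigning each row to its department group:
  Iris -> Finance
  Dave -> Marketing
  Wendy -> Engineering
  Carol -> Legal
  Rosa -> Finance
  Olivia -> Sales
  Vic -> Engineering
  Sam -> Sales


5 groups:
Engineering, 2
Finance, 2
Legal, 1
Marketing, 1
Sales, 2


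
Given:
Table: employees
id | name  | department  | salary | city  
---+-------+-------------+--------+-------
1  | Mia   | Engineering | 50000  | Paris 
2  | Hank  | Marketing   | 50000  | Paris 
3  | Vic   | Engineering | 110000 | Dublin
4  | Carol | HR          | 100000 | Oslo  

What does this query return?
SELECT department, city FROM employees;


Projecting columns: department, city

4 rows:
Engineering, Paris
Marketing, Paris
Engineering, Dublin
HR, Oslo


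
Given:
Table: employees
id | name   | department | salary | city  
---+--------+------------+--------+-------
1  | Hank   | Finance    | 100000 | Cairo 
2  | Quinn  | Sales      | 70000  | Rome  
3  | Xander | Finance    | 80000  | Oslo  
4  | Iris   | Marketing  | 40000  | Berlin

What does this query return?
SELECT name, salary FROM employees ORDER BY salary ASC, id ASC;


Sorting by salary ASC, then id ASC for ties

4 rows:
Iris, 40000
Quinn, 70000
Xander, 80000
Hank, 100000


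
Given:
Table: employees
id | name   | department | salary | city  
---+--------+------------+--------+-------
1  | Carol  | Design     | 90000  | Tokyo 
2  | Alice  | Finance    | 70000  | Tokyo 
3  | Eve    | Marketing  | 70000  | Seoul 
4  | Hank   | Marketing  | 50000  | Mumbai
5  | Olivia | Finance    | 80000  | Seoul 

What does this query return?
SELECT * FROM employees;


SELECT * returns all 5 rows with all columns

5 rows:
1, Carol, Design, 90000, Tokyo
2, Alice, Finance, 70000, Tokyo
3, Eve, Marketing, 70000, Seoul
4, Hank, Marketing, 50000, Mumbai
5, Olivia, Finance, 80000, Seoul


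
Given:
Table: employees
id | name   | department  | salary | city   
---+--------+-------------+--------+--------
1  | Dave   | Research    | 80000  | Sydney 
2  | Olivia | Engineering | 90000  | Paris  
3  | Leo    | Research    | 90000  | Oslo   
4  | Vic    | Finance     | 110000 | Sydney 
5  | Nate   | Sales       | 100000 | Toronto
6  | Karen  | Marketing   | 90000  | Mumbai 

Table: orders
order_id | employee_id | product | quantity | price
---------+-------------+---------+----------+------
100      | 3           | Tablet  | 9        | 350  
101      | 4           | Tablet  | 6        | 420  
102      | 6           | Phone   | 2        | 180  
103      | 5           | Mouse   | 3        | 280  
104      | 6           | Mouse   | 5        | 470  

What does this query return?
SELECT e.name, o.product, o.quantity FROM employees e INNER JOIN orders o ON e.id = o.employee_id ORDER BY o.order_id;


Joining employees.id = orders.employee_id:
  employee Leo (id=3) -> order Tablet
  employee Vic (id=4) -> order Tablet
  employee Karen (id=6) -> order Phone
  employee Nate (id=5) -> order Mouse
  employee Karen (id=6) -> order Mouse


5 rows:
Leo, Tablet, 9
Vic, Tablet, 6
Karen, Phone, 2
Nate, Mouse, 3
Karen, Mouse, 5


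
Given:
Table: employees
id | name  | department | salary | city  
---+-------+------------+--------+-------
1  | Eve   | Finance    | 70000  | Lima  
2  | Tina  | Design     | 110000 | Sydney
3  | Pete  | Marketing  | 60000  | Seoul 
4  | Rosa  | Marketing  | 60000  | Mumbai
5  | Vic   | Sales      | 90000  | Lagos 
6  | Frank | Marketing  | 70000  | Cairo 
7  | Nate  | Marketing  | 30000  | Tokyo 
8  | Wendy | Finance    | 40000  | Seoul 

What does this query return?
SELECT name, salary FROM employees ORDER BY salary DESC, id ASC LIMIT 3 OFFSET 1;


Sort by salary DESC (id ASC tiebreak), then skip 1 and take 3
Rows 2 through 4

3 rows:
Vic, 90000
Eve, 70000
Frank, 70000


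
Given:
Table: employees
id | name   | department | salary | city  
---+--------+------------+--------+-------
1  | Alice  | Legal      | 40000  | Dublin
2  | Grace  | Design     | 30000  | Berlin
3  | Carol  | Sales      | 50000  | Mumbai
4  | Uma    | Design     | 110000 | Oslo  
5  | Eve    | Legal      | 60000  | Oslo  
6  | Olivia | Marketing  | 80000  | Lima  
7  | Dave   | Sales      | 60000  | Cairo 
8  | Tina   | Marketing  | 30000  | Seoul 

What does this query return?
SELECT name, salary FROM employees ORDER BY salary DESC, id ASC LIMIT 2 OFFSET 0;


Sort by salary DESC (id ASC tiebreak), then skip 0 and take 2
Rows 1 through 2

2 rows:
Uma, 110000
Olivia, 80000


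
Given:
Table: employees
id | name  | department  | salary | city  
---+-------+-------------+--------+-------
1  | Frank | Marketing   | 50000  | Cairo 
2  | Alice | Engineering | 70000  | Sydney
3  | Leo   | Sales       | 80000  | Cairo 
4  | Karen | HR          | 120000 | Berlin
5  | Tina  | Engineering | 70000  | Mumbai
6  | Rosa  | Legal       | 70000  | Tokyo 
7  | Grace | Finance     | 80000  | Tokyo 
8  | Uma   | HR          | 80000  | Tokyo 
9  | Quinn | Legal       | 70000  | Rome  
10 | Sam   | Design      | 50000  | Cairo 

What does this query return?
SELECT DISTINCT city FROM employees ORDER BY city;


All 'city' values (row order): Cairo, Sydney, Cairo, Berlin, Mumbai, Tokyo, Tokyo, Tokyo, Rome, Cairo
Removing duplicates leaves 6 unique value(s).

6 values:
Berlin
Cairo
Mumbai
Rome
Sydney
Tokyo


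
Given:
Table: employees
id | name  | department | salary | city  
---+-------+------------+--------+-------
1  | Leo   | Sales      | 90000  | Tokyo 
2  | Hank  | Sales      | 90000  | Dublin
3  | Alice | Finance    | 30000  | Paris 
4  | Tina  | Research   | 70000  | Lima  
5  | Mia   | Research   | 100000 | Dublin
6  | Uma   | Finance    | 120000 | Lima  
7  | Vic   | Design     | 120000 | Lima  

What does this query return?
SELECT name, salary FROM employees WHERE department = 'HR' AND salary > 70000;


Filtering: department = 'HR' AND salary > 70000
Matching: 0 rows

Empty result set (0 rows)


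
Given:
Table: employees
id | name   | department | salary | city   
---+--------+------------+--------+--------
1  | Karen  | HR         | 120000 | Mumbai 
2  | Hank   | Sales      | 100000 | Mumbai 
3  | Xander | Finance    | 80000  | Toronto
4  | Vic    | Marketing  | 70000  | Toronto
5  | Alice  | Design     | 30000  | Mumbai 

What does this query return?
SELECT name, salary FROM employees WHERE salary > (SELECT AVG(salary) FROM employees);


Subquery: AVG(salary) = 80000.0
Filtering: salary > 80000.0
  Karen (120000) -> MATCH
  Hank (100000) -> MATCH


2 rows:
Karen, 120000
Hank, 100000


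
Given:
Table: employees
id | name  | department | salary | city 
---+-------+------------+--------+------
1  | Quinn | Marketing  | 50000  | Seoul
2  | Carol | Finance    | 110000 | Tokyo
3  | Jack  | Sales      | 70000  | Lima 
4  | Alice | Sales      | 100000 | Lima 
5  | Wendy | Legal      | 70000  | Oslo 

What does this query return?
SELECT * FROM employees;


SELECT * returns all 5 rows with all columns

5 rows:
1, Quinn, Marketing, 50000, Seoul
2, Carol, Finance, 110000, Tokyo
3, Jack, Sales, 70000, Lima
4, Alice, Sales, 100000, Lima
5, Wendy, Legal, 70000, Oslo


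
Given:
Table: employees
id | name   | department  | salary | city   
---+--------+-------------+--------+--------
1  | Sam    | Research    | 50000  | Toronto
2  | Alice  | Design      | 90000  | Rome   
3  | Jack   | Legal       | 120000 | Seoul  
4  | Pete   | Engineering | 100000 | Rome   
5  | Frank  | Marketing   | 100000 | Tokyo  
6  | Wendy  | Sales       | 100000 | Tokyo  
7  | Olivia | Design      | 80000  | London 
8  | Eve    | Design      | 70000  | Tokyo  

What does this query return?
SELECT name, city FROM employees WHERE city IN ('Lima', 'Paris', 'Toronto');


Filtering: city IN ('Lima', 'Paris', 'Toronto')
Matching: 1 rows

1 rows:
Sam, Toronto


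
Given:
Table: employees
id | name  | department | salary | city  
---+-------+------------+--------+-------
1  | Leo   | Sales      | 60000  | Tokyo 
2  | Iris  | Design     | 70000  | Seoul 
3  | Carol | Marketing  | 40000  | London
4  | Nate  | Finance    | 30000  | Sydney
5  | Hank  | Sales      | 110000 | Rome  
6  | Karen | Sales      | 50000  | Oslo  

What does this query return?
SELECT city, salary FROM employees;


Projecting columns: city, salary

6 rows:
Tokyo, 60000
Seoul, 70000
London, 40000
Sydney, 30000
Rome, 110000
Oslo, 50000


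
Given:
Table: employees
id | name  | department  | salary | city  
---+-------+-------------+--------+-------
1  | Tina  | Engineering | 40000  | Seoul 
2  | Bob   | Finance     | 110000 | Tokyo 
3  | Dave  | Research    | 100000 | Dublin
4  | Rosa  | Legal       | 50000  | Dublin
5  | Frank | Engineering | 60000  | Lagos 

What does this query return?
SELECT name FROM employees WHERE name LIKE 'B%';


LIKE 'B%' matches names starting with 'B'
Matching: 1

1 rows:
Bob


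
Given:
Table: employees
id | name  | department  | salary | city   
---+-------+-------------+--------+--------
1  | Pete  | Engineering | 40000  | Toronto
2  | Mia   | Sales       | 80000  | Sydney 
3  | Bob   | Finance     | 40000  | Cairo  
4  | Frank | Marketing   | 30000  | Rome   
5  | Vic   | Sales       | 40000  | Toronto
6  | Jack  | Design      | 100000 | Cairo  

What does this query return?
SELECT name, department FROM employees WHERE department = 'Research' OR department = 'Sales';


Filtering: department = 'Research' OR 'Sales'
Matching: 2 rows

2 rows:
Mia, Sales
Vic, Sales


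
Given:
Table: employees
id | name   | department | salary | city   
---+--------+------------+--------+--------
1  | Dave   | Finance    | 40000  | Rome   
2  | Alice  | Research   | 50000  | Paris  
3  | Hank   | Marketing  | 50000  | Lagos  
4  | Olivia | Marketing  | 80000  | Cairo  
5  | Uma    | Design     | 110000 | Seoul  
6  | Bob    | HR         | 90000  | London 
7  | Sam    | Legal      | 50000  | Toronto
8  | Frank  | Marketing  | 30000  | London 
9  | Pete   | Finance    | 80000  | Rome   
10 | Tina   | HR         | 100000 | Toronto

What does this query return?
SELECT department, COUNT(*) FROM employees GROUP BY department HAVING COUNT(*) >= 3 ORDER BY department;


Groups with count >= 3:
  Marketing: 3 -> PASS
  Design: 1 -> filtered out
  Finance: 2 -> filtered out
  HR: 2 -> filtered out
  Legal: 1 -> filtered out
  Research: 1 -> filtered out


1 groups:
Marketing, 3


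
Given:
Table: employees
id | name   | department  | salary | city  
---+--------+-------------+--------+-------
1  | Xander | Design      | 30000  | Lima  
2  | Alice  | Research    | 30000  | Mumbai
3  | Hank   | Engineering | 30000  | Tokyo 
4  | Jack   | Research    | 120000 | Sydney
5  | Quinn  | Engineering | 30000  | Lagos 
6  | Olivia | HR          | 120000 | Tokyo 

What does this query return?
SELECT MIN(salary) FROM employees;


Salaries: 30000, 30000, 30000, 120000, 30000, 120000
MIN = 30000

30000


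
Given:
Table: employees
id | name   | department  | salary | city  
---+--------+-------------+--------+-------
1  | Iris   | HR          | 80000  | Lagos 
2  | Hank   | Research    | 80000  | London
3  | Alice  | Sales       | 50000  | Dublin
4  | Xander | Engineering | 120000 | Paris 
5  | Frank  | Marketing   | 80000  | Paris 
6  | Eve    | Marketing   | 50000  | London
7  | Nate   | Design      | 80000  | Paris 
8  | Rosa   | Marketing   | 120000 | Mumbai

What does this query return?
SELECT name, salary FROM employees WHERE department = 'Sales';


Filtering: department = 'Sales'
Matching rows: 1

1 rows:
Alice, 50000


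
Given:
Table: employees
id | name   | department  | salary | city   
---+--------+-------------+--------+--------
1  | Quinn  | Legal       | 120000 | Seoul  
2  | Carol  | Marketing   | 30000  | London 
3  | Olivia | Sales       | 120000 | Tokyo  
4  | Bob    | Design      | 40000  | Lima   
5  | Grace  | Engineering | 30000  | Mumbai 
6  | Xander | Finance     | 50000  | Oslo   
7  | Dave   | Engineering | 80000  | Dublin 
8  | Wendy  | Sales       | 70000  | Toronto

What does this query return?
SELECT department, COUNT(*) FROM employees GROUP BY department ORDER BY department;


Assigning each row to its department group:
  Quinn -> Legal
  Carol -> Marketing
  Olivia -> Sales
  Bob -> Design
  Grace -> Engineering
  Xander -> Finance
  Dave -> Engineering
  Wendy -> Sales


6 groups:
Design, 1
Engineering, 2
Finance, 1
Legal, 1
Marketing, 1
Sales, 2


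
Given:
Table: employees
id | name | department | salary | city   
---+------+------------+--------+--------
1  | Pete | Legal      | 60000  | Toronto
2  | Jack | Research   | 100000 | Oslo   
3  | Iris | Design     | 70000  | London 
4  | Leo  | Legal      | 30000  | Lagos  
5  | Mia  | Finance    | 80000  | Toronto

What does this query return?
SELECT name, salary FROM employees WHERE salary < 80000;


Filtering: salary < 80000
Matching: 3 rows

3 rows:
Pete, 60000
Iris, 70000
Leo, 30000


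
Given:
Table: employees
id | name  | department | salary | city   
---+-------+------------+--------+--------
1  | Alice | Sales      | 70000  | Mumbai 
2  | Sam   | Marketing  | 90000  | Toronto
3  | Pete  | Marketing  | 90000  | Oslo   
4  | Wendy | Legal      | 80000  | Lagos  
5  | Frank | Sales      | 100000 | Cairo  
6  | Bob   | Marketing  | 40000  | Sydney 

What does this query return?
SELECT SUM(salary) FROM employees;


SUM(salary) = 70000 + 90000 + 90000 + 80000 + 100000 + 40000 = 470000

470000


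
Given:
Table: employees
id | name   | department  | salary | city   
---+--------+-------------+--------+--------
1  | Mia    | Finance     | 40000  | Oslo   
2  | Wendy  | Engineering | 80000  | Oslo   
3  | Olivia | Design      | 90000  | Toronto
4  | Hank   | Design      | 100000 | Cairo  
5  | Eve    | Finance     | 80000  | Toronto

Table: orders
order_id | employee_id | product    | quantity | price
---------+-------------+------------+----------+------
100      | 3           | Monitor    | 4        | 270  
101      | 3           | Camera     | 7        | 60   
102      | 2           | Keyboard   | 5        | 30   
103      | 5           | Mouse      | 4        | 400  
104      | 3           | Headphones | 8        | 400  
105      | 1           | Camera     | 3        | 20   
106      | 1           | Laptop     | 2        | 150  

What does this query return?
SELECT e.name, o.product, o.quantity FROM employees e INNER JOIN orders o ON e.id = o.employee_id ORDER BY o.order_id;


Joining employees.id = orders.employee_id:
  employee Olivia (id=3) -> order Monitor
  employee Olivia (id=3) -> order Camera
  employee Wendy (id=2) -> order Keyboard
  employee Eve (id=5) -> order Mouse
  employee Olivia (id=3) -> order Headphones
  employee Mia (id=1) -> order Camera
  employee Mia (id=1) -> order Laptop


7 rows:
Olivia, Monitor, 4
Olivia, Camera, 7
Wendy, Keyboard, 5
Eve, Mouse, 4
Olivia, Headphones, 8
Mia, Camera, 3
Mia, Laptop, 2


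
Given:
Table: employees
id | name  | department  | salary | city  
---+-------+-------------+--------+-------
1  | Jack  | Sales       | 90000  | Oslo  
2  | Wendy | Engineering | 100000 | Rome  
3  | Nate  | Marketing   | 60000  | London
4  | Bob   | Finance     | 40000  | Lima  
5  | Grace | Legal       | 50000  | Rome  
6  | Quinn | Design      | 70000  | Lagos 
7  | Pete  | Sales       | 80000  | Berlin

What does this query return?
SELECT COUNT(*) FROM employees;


COUNT(*) counts all rows

7


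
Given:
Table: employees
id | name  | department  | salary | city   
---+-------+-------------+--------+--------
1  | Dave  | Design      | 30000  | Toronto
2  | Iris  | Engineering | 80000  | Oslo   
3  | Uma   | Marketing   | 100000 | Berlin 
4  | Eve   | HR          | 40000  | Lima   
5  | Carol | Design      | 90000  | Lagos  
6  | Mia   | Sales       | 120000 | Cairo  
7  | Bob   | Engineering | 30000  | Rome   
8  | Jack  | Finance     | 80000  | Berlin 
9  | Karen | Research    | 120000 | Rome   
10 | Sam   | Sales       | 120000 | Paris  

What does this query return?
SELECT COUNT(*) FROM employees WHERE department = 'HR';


Counting rows where department = 'HR'
  Eve -> MATCH


1


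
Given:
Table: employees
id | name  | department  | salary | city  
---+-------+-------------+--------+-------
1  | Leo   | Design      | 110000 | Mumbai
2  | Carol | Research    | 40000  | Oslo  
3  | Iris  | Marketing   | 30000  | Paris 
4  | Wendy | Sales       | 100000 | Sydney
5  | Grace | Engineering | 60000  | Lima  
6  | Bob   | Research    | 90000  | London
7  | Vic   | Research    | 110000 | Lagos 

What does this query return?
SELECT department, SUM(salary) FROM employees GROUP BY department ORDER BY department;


Summing salary within each department:
  Design: 110000 = 110000
  Engineering: 60000 = 60000
  Marketing: 30000 = 30000
  Research: 40000 + 90000 + 110000 = 240000
  Sales: 100000 = 100000


5 groups:
Design, 110000
Engineering, 60000
Marketing, 30000
Research, 240000
Sales, 100000


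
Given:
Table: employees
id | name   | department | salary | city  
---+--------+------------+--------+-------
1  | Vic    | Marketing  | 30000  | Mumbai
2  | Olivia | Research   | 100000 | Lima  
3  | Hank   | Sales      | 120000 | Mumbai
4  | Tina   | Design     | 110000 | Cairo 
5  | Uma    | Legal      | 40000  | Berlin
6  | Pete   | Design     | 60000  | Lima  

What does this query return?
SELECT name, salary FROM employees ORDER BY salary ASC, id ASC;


Sorting by salary ASC, then id ASC for ties

6 rows:
Vic, 30000
Uma, 40000
Pete, 60000
Olivia, 100000
Tina, 110000
Hank, 120000


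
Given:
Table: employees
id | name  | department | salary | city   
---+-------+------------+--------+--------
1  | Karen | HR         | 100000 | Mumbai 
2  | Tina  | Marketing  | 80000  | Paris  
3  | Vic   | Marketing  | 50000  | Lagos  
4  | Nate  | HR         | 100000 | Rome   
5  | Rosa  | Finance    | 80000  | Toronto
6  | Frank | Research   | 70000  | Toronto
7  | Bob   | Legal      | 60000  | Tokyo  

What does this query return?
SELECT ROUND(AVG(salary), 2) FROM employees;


SUM(salary) = 540000
COUNT = 7
ROUND(AVG, 2) = ROUND(540000 / 7, 2) = 77142.86

77142.86


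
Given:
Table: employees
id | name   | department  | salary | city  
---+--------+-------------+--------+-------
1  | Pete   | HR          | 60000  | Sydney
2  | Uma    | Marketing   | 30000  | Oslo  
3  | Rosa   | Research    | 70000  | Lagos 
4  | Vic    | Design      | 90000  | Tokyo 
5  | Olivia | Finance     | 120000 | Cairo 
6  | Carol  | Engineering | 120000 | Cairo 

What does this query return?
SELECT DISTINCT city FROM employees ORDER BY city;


All 'city' values (row order): Sydney, Oslo, Lagos, Tokyo, Cairo, Cairo
Removing duplicates leaves 5 unique value(s).

5 values:
Cairo
Lagos
Oslo
Sydney
Tokyo


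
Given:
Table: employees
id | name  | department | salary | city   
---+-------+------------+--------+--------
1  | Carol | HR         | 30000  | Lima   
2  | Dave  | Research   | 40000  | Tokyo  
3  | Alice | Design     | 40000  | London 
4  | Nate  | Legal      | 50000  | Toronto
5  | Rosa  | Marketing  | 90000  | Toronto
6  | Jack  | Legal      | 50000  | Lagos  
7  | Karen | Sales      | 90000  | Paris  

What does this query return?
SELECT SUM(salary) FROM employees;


SUM(salary) = 30000 + 40000 + 40000 + 50000 + 90000 + 50000 + 90000 = 390000

390000


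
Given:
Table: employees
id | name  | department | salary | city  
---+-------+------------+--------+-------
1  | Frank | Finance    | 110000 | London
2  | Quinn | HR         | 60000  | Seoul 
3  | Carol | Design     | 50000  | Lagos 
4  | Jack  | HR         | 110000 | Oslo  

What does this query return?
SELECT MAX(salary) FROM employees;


Salaries: 110000, 60000, 50000, 110000
MAX = 110000

110000


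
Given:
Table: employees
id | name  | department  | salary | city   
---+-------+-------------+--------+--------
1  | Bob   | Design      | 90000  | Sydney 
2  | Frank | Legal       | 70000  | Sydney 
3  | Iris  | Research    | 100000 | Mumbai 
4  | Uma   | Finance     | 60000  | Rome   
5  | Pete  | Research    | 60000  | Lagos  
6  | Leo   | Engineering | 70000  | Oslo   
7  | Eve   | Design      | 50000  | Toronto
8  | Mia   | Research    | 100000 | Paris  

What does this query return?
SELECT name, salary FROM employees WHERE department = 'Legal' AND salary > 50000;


Filtering: department = 'Legal' AND salary > 50000
Matching: 1 rows

1 rows:
Frank, 70000


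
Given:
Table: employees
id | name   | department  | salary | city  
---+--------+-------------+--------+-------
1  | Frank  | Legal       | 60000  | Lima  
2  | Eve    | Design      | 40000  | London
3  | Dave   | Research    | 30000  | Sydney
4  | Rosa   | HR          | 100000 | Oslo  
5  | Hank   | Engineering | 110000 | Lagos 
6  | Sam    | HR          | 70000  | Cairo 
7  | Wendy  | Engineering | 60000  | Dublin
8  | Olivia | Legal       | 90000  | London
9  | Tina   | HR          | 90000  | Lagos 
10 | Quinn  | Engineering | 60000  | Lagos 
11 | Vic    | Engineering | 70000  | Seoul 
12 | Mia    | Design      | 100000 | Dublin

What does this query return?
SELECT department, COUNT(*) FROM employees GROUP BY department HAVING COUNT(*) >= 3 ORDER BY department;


Groups with count >= 3:
  Engineering: 4 -> PASS
  HR: 3 -> PASS
  Design: 2 -> filtered out
  Legal: 2 -> filtered out
  Research: 1 -> filtered out


2 groups:
Engineering, 4
HR, 3


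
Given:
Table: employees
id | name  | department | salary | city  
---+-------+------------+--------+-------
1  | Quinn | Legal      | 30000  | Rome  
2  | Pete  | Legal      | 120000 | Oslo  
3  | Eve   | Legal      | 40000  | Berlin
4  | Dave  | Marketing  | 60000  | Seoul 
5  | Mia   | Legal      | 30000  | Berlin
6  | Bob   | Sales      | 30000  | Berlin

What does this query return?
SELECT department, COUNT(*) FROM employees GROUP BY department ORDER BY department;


Assigning each row to its department group:
  Quinn -> Legal
  Pete -> Legal
  Eve -> Legal
  Dave -> Marketing
  Mia -> Legal
  Bob -> Sales


3 groups:
Legal, 4
Marketing, 1
Sales, 1


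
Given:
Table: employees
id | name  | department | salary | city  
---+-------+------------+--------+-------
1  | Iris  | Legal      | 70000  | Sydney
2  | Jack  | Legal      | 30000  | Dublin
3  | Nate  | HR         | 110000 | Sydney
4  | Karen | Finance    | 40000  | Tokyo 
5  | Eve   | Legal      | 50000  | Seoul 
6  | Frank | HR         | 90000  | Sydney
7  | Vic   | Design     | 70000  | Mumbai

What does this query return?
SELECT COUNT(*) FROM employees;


COUNT(*) counts all rows

7
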